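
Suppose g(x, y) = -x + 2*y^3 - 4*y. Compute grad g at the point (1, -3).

∂g/∂x = -1
∂g/∂y = 6*y^2 - 4
∇g = (-1, 6*y^2 - 4)
At (1, -3): (-1, 50).

(-1, 50)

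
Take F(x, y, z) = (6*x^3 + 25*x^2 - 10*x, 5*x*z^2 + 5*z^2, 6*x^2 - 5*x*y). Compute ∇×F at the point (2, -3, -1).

(20, -39, 5)

(∇×F)₁ = ∂F₃/∂y − ∂F₂/∂z = -10*x*z - 5*x - 10*z
(∇×F)₂ = ∂F₁/∂z − ∂F₃/∂x = -12*x + 5*y
(∇×F)₃ = ∂F₂/∂x − ∂F₁/∂y = 5*z^2
∇×F = (-10*x*z - 5*x - 10*z, -12*x + 5*y, 5*z^2)
At (2, -3, -1): (20, -39, 5).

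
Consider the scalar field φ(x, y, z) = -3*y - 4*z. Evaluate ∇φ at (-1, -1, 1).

(0, -3, -4)

∂φ/∂x = 0
∂φ/∂y = -3
∂φ/∂z = -4
∇φ = (0, -3, -4)
At (-1, -1, 1): (0, -3, -4).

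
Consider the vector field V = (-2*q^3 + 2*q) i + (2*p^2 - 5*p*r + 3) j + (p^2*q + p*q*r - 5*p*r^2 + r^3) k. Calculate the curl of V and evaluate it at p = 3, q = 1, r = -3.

(∇×V)₁ = ∂V₃/∂q − ∂V₂/∂r = p^2 + p*r + 5*p
(∇×V)₂ = ∂V₁/∂r − ∂V₃/∂p = -2*p*q - q*r + 5*r^2
(∇×V)₃ = ∂V₂/∂p − ∂V₁/∂q = 4*p + 6*q^2 - 5*r - 2
∇×V = (p^2 + p*r + 5*p, -2*p*q - q*r + 5*r^2, 4*p + 6*q^2 - 5*r - 2)
At (3, 1, -3): (15, 42, 31).

(15, 42, 31)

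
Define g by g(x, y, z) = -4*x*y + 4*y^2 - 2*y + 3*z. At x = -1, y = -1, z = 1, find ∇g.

(4, -6, 3)

∂g/∂x = -4*y
∂g/∂y = -4*x + 8*y - 2
∂g/∂z = 3
∇g = (-4*y, -4*x + 8*y - 2, 3)
At (-1, -1, 1): (4, -6, 3).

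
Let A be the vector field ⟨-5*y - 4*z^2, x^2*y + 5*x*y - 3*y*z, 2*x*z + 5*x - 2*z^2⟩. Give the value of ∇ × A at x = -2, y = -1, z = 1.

(-3, -15, 4)

(∇×A)₁ = ∂A₃/∂y − ∂A₂/∂z = 3*y
(∇×A)₂ = ∂A₁/∂z − ∂A₃/∂x = -10*z - 5
(∇×A)₃ = ∂A₂/∂x − ∂A₁/∂y = 2*x*y + 5*y + 5
∇×A = (3*y, -10*z - 5, 2*x*y + 5*y + 5)
At (-2, -1, 1): (-3, -15, 4).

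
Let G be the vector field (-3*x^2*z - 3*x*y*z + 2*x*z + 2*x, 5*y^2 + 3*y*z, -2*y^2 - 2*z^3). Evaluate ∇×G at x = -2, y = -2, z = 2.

(14, -28, -12)

(∇×G)₁ = ∂G₃/∂y − ∂G₂/∂z = -7*y
(∇×G)₂ = ∂G₁/∂z − ∂G₃/∂x = -3*x^2 - 3*x*y + 2*x
(∇×G)₃ = ∂G₂/∂x − ∂G₁/∂y = 3*x*z
∇×G = (-7*y, -3*x^2 - 3*x*y + 2*x, 3*x*z)
At (-2, -2, 2): (14, -28, -12).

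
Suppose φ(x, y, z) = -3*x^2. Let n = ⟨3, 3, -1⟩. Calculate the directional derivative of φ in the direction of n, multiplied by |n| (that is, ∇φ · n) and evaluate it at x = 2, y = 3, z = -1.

∂φ/∂x = -6*x
∂φ/∂y = 0
∂φ/∂z = 0
∇φ at (2, 3, -1) = (-12, 0, 0)
∇φ · n = (-12)(3) + (0)(3) + (0)(-1) = -36

-36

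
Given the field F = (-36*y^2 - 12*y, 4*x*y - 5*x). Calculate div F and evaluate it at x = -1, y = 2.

∂F₁/∂x = 0
∂F₂/∂y = 4*x
∇·F = 4*x
At (-1, 2): -4.

-4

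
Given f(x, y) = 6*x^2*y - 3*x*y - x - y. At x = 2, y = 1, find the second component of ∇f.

17

(∇f)_2 = ∂f/∂y = 6*x^2 - 3*x - 1
At (2, 1): 17.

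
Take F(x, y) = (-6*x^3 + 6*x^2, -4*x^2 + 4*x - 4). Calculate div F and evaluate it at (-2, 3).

-96

∂F₁/∂x = -18*x^2 + 12*x
∂F₂/∂y = 0
∇·F = -18*x^2 + 12*x
At (-2, 3): -96.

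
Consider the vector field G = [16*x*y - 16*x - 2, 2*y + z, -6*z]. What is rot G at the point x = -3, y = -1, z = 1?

(-1, 0, 48)

(∇×G)₁ = ∂G₃/∂y − ∂G₂/∂z = -1
(∇×G)₂ = ∂G₁/∂z − ∂G₃/∂x = 0
(∇×G)₃ = ∂G₂/∂x − ∂G₁/∂y = -16*x
∇×G = (-1, 0, -16*x)
At (-3, -1, 1): (-1, 0, 48).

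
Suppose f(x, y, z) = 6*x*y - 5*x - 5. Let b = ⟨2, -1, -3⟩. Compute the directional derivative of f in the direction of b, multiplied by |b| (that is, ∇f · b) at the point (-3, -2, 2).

-16

∂f/∂x = 6*y - 5
∂f/∂y = 6*x
∂f/∂z = 0
∇f at (-3, -2, 2) = (-17, -18, 0)
∇f · b = (-17)(2) + (-18)(-1) + (0)(-3) = -16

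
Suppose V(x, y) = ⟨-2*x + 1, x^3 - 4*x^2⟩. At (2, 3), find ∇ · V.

-2

∂V₁/∂x = -2
∂V₂/∂y = 0
∇·V = -2
At (2, 3): -2.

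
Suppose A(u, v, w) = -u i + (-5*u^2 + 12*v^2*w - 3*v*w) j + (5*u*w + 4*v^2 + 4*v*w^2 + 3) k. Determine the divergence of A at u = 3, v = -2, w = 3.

∂A₁/∂u = -1
∂A₂/∂v = 24*v*w - 3*w
∂A₃/∂w = 5*u + 8*v*w
∇·A = 5*u + 32*v*w - 3*w - 1
At (3, -2, 3): -187.

-187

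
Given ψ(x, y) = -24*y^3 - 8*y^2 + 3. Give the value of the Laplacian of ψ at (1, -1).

128

∂²ψ/∂x² = 0
∂²ψ/∂y² = -16*(9*y + 1)
∇²ψ = -144*y - 16
At (1, -1): 128.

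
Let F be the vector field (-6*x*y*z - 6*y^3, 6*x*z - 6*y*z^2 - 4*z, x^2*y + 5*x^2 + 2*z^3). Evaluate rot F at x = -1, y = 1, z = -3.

(∇×F)₁ = ∂F₃/∂y − ∂F₂/∂z = x^2 - 6*x + 12*y*z + 4
(∇×F)₂ = ∂F₁/∂z − ∂F₃/∂x = -8*x*y - 10*x
(∇×F)₃ = ∂F₂/∂x − ∂F₁/∂y = 6*x*z + 18*y^2 + 6*z
∇×F = (x^2 - 6*x + 12*y*z + 4, -8*x*y - 10*x, 6*x*z + 18*y^2 + 6*z)
At (-1, 1, -3): (-25, 18, 18).

(-25, 18, 18)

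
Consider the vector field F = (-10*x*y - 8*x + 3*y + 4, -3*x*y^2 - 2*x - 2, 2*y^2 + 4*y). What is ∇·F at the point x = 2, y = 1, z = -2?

-30

∂F₁/∂x = -10*y - 8
∂F₂/∂y = -6*x*y
∂F₃/∂z = 0
∇·F = -6*x*y - 10*y - 8
At (2, 1, -2): -30.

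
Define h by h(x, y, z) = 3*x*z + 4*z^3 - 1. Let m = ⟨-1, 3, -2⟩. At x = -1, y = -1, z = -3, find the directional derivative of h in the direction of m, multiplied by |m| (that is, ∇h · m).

∂h/∂x = 3*z
∂h/∂y = 0
∂h/∂z = 3*x + 12*z^2
∇h at (-1, -1, -3) = (-9, 0, 105)
∇h · m = (-9)(-1) + (0)(3) + (105)(-2) = -201

-201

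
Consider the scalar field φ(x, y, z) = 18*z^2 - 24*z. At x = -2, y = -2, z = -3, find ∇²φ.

∂²φ/∂x² = 0
∂²φ/∂y² = 0
∂²φ/∂z² = 36
∇²φ = 36
At (-2, -2, -3): 36.

36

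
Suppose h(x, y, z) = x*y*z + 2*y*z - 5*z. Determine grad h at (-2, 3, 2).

∂h/∂x = y*z
∂h/∂y = x*z + 2*z
∂h/∂z = x*y + 2*y - 5
∇h = (y*z, x*z + 2*z, x*y + 2*y - 5)
At (-2, 3, 2): (6, 0, -5).

(6, 0, -5)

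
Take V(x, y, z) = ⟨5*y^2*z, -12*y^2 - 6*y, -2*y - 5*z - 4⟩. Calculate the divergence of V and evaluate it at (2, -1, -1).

13

∂V₁/∂x = 0
∂V₂/∂y = -24*y - 6
∂V₃/∂z = -5
∇·V = -24*y - 11
At (2, -1, -1): 13.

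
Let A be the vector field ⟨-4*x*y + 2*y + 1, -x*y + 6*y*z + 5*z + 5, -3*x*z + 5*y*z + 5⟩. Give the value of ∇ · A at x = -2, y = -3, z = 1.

11

∂A₁/∂x = -4*y
∂A₂/∂y = -x + 6*z
∂A₃/∂z = -3*x + 5*y
∇·A = -4*x + y + 6*z
At (-2, -3, 1): 11.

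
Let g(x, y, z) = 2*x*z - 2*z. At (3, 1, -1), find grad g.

(-2, 0, 4)

∂g/∂x = 2*z
∂g/∂y = 0
∂g/∂z = 2*x - 2
∇g = (2*z, 0, 2*x - 2)
At (3, 1, -1): (-2, 0, 4).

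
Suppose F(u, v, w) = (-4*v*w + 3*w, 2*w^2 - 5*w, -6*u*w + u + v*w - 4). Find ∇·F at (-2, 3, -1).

∂F₁/∂u = 0
∂F₂/∂v = 0
∂F₃/∂w = -6*u + v
∇·F = -6*u + v
At (-2, 3, -1): 15.

15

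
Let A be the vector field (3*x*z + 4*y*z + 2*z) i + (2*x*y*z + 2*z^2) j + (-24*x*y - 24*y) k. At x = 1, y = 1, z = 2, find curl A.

(∇×A)₁ = ∂A₃/∂y − ∂A₂/∂z = -2*x*y - 24*x - 4*z - 24
(∇×A)₂ = ∂A₁/∂z − ∂A₃/∂x = 3*x + 28*y + 2
(∇×A)₃ = ∂A₂/∂x − ∂A₁/∂y = 2*y*z - 4*z
∇×A = (-2*x*y - 24*x - 4*z - 24, 3*x + 28*y + 2, 2*y*z - 4*z)
At (1, 1, 2): (-58, 33, -4).

(-58, 33, -4)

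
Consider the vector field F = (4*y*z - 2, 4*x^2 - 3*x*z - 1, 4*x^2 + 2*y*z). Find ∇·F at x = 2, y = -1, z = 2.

-2

∂F₁/∂x = 0
∂F₂/∂y = 0
∂F₃/∂z = 2*y
∇·F = 2*y
At (2, -1, 2): -2.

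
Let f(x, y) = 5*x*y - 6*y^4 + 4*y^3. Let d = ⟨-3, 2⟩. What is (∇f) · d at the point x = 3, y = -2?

∂f/∂x = 5*y
∂f/∂y = 5*x - 24*y^3 + 12*y^2
∇f at (3, -2) = (-10, 255)
∇f · d = (-10)(-3) + (255)(2) = 540

540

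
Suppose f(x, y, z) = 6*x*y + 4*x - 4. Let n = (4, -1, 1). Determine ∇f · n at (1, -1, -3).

∂f/∂x = 6*y + 4
∂f/∂y = 6*x
∂f/∂z = 0
∇f at (1, -1, -3) = (-2, 6, 0)
∇f · n = (-2)(4) + (6)(-1) + (0)(1) = -14

-14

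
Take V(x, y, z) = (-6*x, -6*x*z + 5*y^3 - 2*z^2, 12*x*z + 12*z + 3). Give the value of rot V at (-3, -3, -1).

(∇×V)₁ = ∂V₃/∂y − ∂V₂/∂z = 6*x + 4*z
(∇×V)₂ = ∂V₁/∂z − ∂V₃/∂x = -12*z
(∇×V)₃ = ∂V₂/∂x − ∂V₁/∂y = -6*z
∇×V = (6*x + 4*z, -12*z, -6*z)
At (-3, -3, -1): (-22, 12, 6).

(-22, 12, 6)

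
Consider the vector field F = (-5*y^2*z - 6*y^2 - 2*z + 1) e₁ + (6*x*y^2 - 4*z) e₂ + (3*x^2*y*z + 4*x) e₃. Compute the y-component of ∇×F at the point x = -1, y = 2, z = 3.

(∇×F)_2 = ∂F₁/∂z − ∂F₃/∂x
= -5*y^2 - 2 − (6*x*y*z + 4)
= -6*x*y*z - 5*y^2 - 6
At (-1, 2, 3): 10.

10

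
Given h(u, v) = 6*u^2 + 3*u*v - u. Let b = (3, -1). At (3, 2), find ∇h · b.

114

∂h/∂u = 12*u + 3*v - 1
∂h/∂v = 3*u
∇h at (3, 2) = (41, 9)
∇h · b = (41)(3) + (9)(-1) = 114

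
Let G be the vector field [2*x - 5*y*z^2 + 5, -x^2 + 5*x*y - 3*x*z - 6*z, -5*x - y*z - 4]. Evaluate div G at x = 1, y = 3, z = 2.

∂G₁/∂x = 2
∂G₂/∂y = 5*x
∂G₃/∂z = -y
∇·G = 5*x - y + 2
At (1, 3, 2): 4.

4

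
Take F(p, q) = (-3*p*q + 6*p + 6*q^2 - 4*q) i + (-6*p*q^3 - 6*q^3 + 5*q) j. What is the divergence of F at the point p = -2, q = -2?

89

∂F₁/∂p = -3*q + 6
∂F₂/∂q = -18*p*q^2 - 18*q^2 + 5
∇·F = -18*p*q^2 - 18*q^2 - 3*q + 11
At (-2, -2): 89.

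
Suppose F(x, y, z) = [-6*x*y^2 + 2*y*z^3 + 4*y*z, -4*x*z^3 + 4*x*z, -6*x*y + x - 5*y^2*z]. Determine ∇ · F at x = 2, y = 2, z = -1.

-44

∂F₁/∂x = -6*y^2
∂F₂/∂y = 0
∂F₃/∂z = -5*y^2
∇·F = -11*y^2
At (2, 2, -1): -44.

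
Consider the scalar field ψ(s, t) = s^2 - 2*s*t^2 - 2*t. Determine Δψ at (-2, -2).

∂²ψ/∂s² = 2
∂²ψ/∂t² = -4*s
∇²ψ = -4*s + 2
At (-2, -2): 10.

10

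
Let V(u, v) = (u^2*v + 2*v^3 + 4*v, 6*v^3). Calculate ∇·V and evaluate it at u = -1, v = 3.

156

∂V₁/∂u = 2*u*v
∂V₂/∂v = 18*v^2
∇·V = 2*u*v + 18*v^2
At (-1, 3): 156.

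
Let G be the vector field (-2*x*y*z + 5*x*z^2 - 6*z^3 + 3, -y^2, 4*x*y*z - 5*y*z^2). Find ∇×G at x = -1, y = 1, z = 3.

(-57, -202, -6)

(∇×G)₁ = ∂G₃/∂y − ∂G₂/∂z = 4*x*z - 5*z^2
(∇×G)₂ = ∂G₁/∂z − ∂G₃/∂x = -2*x*y + 10*x*z - 4*y*z - 18*z^2
(∇×G)₃ = ∂G₂/∂x − ∂G₁/∂y = 2*x*z
∇×G = (4*x*z - 5*z^2, -2*x*y + 10*x*z - 4*y*z - 18*z^2, 2*x*z)
At (-1, 1, 3): (-57, -202, -6).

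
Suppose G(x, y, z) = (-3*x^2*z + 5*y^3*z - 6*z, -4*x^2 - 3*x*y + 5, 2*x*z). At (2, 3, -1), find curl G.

(0, 119, 110)

(∇×G)₁ = ∂G₃/∂y − ∂G₂/∂z = 0
(∇×G)₂ = ∂G₁/∂z − ∂G₃/∂x = -3*x^2 + 5*y^3 - 2*z - 6
(∇×G)₃ = ∂G₂/∂x − ∂G₁/∂y = -8*x - 15*y^2*z - 3*y
∇×G = (0, -3*x^2 + 5*y^3 - 2*z - 6, -8*x - 15*y^2*z - 3*y)
At (2, 3, -1): (0, 119, 110).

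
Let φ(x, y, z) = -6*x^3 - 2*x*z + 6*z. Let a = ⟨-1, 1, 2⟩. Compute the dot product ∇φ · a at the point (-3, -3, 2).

∂φ/∂x = -18*x^2 - 2*z
∂φ/∂y = 0
∂φ/∂z = -2*x + 6
∇φ at (-3, -3, 2) = (-166, 0, 12)
∇φ · a = (-166)(-1) + (0)(1) + (12)(2) = 190

190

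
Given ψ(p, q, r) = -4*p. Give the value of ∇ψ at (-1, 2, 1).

(-4, 0, 0)

∂ψ/∂p = -4
∂ψ/∂q = 0
∂ψ/∂r = 0
∇ψ = (-4, 0, 0)
At (-1, 2, 1): (-4, 0, 0).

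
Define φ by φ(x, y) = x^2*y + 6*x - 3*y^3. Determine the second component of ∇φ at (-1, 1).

-8

(∇φ)_2 = ∂φ/∂y = x^2 - 9*y^2
At (-1, 1): -8.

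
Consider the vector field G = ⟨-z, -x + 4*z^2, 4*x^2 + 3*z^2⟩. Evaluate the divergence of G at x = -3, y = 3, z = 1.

6

∂G₁/∂x = 0
∂G₂/∂y = 0
∂G₃/∂z = 6*z
∇·G = 6*z
At (-3, 3, 1): 6.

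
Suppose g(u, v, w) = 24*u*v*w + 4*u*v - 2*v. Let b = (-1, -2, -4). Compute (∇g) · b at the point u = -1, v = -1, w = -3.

∂g/∂u = 24*v*w + 4*v
∂g/∂v = 24*u*w + 4*u - 2
∂g/∂w = 24*u*v
∇g at (-1, -1, -3) = (68, 66, 24)
∇g · b = (68)(-1) + (66)(-2) + (24)(-4) = -296

-296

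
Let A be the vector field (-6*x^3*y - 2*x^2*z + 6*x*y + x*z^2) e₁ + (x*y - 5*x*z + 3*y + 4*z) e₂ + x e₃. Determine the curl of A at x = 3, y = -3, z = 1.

(∇×A)₁ = ∂A₃/∂y − ∂A₂/∂z = 5*x - 4
(∇×A)₂ = ∂A₁/∂z − ∂A₃/∂x = -2*x^2 + 2*x*z - 1
(∇×A)₃ = ∂A₂/∂x − ∂A₁/∂y = 6*x^3 - 6*x + y - 5*z
∇×A = (5*x - 4, -2*x^2 + 2*x*z - 1, 6*x^3 - 6*x + y - 5*z)
At (3, -3, 1): (11, -13, 136).

(11, -13, 136)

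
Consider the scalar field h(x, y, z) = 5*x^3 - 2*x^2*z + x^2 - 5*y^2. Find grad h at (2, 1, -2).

(80, -10, -8)

∂h/∂x = 15*x^2 - 4*x*z + 2*x
∂h/∂y = -10*y
∂h/∂z = -2*x^2
∇h = (15*x^2 - 4*x*z + 2*x, -10*y, -2*x^2)
At (2, 1, -2): (80, -10, -8).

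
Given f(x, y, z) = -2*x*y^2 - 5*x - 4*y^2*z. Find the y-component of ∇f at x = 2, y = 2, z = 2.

-48

(∇f)_2 = ∂f/∂y = -4*x*y - 8*y*z
At (2, 2, 2): -48.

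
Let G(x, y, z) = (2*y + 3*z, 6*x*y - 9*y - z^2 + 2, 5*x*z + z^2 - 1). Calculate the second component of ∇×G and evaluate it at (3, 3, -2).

(∇×G)_2 = ∂G₁/∂z − ∂G₃/∂x
= 3 − (5*z)
= -5*z + 3
At (3, 3, -2): 13.

13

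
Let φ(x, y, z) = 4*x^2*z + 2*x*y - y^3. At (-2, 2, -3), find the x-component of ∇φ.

(∇φ)_1 = ∂φ/∂x = 8*x*z + 2*y
At (-2, 2, -3): 52.

52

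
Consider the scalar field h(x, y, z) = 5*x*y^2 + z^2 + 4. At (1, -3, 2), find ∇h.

∂h/∂x = 5*y^2
∂h/∂y = 10*x*y
∂h/∂z = 2*z
∇h = (5*y^2, 10*x*y, 2*z)
At (1, -3, 2): (45, -30, 4).

(45, -30, 4)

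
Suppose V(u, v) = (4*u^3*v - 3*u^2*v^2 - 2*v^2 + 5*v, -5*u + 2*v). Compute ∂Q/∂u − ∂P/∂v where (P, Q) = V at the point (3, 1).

∂V₂/∂u = -5
∂V₁/∂v = 4*u^3 - 6*u^2*v - 4*v + 5
Scalar curl = -4*u^3 + 6*u^2*v + 4*v - 10
At (3, 1): -60.

-60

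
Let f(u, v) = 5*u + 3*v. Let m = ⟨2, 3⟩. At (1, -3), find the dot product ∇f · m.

∂f/∂u = 5
∂f/∂v = 3
∇f at (1, -3) = (5, 3)
∇f · m = (5)(2) + (3)(3) = 19

19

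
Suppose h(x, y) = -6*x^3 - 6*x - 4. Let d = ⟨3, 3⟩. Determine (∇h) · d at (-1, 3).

∂h/∂x = -18*x^2 - 6
∂h/∂y = 0
∇h at (-1, 3) = (-24, 0)
∇h · d = (-24)(3) + (0)(3) = -72

-72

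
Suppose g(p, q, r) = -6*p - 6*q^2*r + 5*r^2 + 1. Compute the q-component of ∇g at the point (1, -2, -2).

(∇g)_2 = ∂g/∂q = -12*q*r
At (1, -2, -2): -48.

-48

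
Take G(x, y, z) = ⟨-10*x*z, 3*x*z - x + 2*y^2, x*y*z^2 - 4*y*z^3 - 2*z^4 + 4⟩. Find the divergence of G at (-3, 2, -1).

14

∂G₁/∂x = -10*z
∂G₂/∂y = 4*y
∂G₃/∂z = 2*x*y*z - 12*y*z^2 - 8*z^3
∇·G = 2*x*y*z - 12*y*z^2 + 4*y - 8*z^3 - 10*z
At (-3, 2, -1): 14.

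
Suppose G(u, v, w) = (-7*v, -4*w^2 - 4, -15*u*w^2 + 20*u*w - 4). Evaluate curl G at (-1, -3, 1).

(8, -5, 7)

(∇×G)₁ = ∂G₃/∂v − ∂G₂/∂w = 8*w
(∇×G)₂ = ∂G₁/∂w − ∂G₃/∂u = 15*w^2 - 20*w
(∇×G)₃ = ∂G₂/∂u − ∂G₁/∂v = 7
∇×G = (8*w, 15*w^2 - 20*w, 7)
At (-1, -3, 1): (8, -5, 7).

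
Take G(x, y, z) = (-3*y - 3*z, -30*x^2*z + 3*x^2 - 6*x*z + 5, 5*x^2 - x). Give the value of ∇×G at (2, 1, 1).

(132, -22, -111)

(∇×G)₁ = ∂G₃/∂y − ∂G₂/∂z = 30*x^2 + 6*x
(∇×G)₂ = ∂G₁/∂z − ∂G₃/∂x = -10*x - 2
(∇×G)₃ = ∂G₂/∂x − ∂G₁/∂y = -60*x*z + 6*x - 6*z + 3
∇×G = (30*x^2 + 6*x, -10*x - 2, -60*x*z + 6*x - 6*z + 3)
At (2, 1, 1): (132, -22, -111).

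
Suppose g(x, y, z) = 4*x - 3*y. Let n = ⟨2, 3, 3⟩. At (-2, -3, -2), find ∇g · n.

∂g/∂x = 4
∂g/∂y = -3
∂g/∂z = 0
∇g at (-2, -3, -2) = (4, -3, 0)
∇g · n = (4)(2) + (-3)(3) + (0)(3) = -1

-1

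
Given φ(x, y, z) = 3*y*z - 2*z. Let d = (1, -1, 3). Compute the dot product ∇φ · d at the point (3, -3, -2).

∂φ/∂x = 0
∂φ/∂y = 3*z
∂φ/∂z = 3*y - 2
∇φ at (3, -3, -2) = (0, -6, -11)
∇φ · d = (0)(1) + (-6)(-1) + (-11)(3) = -27

-27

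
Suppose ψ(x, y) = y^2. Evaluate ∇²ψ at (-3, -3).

2

∂²ψ/∂x² = 0
∂²ψ/∂y² = 2
∇²ψ = 2
At (-3, -3): 2.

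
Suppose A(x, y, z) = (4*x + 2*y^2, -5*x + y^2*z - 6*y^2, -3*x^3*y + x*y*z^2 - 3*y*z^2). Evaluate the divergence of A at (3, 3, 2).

∂A₁/∂x = 4
∂A₂/∂y = 2*y*z - 12*y
∂A₃/∂z = 2*x*y*z - 6*y*z
∇·A = 2*x*y*z - 4*y*z - 12*y + 4
At (3, 3, 2): -20.

-20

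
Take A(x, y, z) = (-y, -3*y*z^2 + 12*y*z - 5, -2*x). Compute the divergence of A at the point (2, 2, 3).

∂A₁/∂x = 0
∂A₂/∂y = -3*z^2 + 12*z
∂A₃/∂z = 0
∇·A = -3*z^2 + 12*z
At (2, 2, 3): 9.

9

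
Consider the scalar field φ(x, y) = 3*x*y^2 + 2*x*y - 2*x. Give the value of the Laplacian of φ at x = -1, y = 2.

∂²φ/∂x² = 0
∂²φ/∂y² = 6*x
∇²φ = 6*x
At (-1, 2): -6.

-6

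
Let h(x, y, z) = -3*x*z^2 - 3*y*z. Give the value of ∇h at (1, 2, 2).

∂h/∂x = -3*z^2
∂h/∂y = -3*z
∂h/∂z = -6*x*z - 3*y
∇h = (-3*z^2, -3*z, -6*x*z - 3*y)
At (1, 2, 2): (-12, -6, -18).

(-12, -6, -18)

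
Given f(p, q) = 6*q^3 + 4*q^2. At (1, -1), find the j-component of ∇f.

(∇f)_2 = ∂f/∂q = 18*q^2 + 8*q
At (1, -1): 10.

10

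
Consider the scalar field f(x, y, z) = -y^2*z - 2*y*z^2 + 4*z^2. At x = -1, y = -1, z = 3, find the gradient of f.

∂f/∂x = 0
∂f/∂y = -2*y*z - 2*z^2
∂f/∂z = -y^2 - 4*y*z + 8*z
∇f = (0, -2*y*z - 2*z^2, -y^2 - 4*y*z + 8*z)
At (-1, -1, 3): (0, -12, 35).

(0, -12, 35)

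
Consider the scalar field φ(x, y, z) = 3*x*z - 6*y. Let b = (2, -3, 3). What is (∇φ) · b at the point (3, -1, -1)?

39

∂φ/∂x = 3*z
∂φ/∂y = -6
∂φ/∂z = 3*x
∇φ at (3, -1, -1) = (-3, -6, 9)
∇φ · b = (-3)(2) + (-6)(-3) + (9)(3) = 39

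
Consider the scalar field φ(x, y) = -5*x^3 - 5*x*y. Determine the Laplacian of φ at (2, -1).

-60

∂²φ/∂x² = -30*x
∂²φ/∂y² = 0
∇²φ = -30*x
At (2, -1): -60.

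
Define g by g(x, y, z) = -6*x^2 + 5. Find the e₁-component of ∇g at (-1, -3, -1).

(∇g)_1 = ∂g/∂x = -12*x
At (-1, -3, -1): 12.

12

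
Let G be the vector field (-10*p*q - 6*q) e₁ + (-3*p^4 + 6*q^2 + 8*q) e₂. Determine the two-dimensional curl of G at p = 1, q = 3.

4

∂G₂/∂p = -12*p^3
∂G₁/∂q = -10*p - 6
Scalar curl = -12*p^3 + 10*p + 6
At (1, 3): 4.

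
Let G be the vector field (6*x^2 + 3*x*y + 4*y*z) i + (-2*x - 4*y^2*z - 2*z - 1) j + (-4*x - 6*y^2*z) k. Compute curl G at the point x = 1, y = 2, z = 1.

(∇×G)₁ = ∂G₃/∂y − ∂G₂/∂z = 4*y^2 - 12*y*z + 2
(∇×G)₂ = ∂G₁/∂z − ∂G₃/∂x = 4*y + 4
(∇×G)₃ = ∂G₂/∂x − ∂G₁/∂y = -3*x - 4*z - 2
∇×G = (4*y^2 - 12*y*z + 2, 4*y + 4, -3*x - 4*z - 2)
At (1, 2, 1): (-6, 12, -9).

(-6, 12, -9)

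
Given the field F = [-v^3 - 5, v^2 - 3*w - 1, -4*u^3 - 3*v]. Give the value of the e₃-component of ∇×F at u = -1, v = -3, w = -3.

(∇×F)_3 = ∂F₂/∂u − ∂F₁/∂v
= 0 − (-3*v^2)
= 3*v^2
At (-1, -3, -3): 27.

27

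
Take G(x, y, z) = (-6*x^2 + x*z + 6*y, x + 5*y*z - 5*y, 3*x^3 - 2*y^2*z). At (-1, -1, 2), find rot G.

(∇×G)₁ = ∂G₃/∂y − ∂G₂/∂z = -4*y*z - 5*y
(∇×G)₂ = ∂G₁/∂z − ∂G₃/∂x = -9*x^2 + x
(∇×G)₃ = ∂G₂/∂x − ∂G₁/∂y = -5
∇×G = (-4*y*z - 5*y, -9*x^2 + x, -5)
At (-1, -1, 2): (13, -10, -5).

(13, -10, -5)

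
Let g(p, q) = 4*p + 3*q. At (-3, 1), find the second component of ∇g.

(∇g)_2 = ∂g/∂q = 3
At (-3, 1): 3.

3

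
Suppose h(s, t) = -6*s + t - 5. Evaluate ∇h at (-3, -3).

∂h/∂s = -6
∂h/∂t = 1
∇h = (-6, 1)
At (-3, -3): (-6, 1).

(-6, 1)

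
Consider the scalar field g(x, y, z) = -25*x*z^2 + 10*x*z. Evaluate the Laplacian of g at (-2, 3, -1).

100

∂²g/∂x² = 0
∂²g/∂y² = 0
∂²g/∂z² = -50*x
∇²g = -50*x
At (-2, 3, -1): 100.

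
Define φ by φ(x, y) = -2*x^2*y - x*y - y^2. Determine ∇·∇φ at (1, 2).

-10

∂²φ/∂x² = -4*y
∂²φ/∂y² = -2
∇²φ = -4*y - 2
At (1, 2): -10.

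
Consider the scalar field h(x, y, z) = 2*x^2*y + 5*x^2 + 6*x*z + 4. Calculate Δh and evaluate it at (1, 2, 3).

18

∂²h/∂x² = 2*(2*y + 5)
∂²h/∂y² = 0
∂²h/∂z² = 0
∇²h = 4*y + 10
At (1, 2, 3): 18.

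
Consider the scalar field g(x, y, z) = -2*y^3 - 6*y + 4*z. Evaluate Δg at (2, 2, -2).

-24

∂²g/∂x² = 0
∂²g/∂y² = -12*y
∂²g/∂z² = 0
∇²g = -12*y
At (2, 2, -2): -24.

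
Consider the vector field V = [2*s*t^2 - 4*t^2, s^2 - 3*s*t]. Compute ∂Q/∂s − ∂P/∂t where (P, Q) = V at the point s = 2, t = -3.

∂V₂/∂s = 2*s - 3*t
∂V₁/∂t = 4*s*t - 8*t
Scalar curl = -4*s*t + 2*s + 5*t
At (2, -3): 13.

13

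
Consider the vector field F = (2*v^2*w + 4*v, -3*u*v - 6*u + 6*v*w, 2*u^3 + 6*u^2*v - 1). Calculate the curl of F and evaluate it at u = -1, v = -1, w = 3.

(∇×F)₁ = ∂F₃/∂v − ∂F₂/∂w = 6*u^2 - 6*v
(∇×F)₂ = ∂F₁/∂w − ∂F₃/∂u = -6*u^2 - 12*u*v + 2*v^2
(∇×F)₃ = ∂F₂/∂u − ∂F₁/∂v = -4*v*w - 3*v - 10
∇×F = (6*u^2 - 6*v, -6*u^2 - 12*u*v + 2*v^2, -4*v*w - 3*v - 10)
At (-1, -1, 3): (12, -16, 5).

(12, -16, 5)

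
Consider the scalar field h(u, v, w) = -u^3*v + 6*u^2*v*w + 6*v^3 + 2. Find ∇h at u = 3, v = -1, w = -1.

(63, -63, -54)

∂h/∂u = -3*u^2*v + 12*u*v*w
∂h/∂v = -u^3 + 6*u^2*w + 18*v^2
∂h/∂w = 6*u^2*v
∇h = (-3*u^2*v + 12*u*v*w, -u^3 + 6*u^2*w + 18*v^2, 6*u^2*v)
At (3, -1, -1): (63, -63, -54).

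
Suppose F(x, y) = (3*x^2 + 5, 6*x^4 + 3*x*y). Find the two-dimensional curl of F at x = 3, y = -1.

∂F₂/∂x = 24*x^3 + 3*y
∂F₁/∂y = 0
Scalar curl = 24*x^3 + 3*y
At (3, -1): 645.

645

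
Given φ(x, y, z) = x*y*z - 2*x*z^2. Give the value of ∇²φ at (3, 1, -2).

-12

∂²φ/∂x² = 0
∂²φ/∂y² = 0
∂²φ/∂z² = -4*x
∇²φ = -4*x
At (3, 1, -2): -12.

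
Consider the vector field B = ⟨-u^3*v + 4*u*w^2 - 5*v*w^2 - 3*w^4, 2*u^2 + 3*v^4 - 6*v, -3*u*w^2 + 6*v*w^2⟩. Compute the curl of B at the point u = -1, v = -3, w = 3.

(∇×B)₁ = ∂B₃/∂v − ∂B₂/∂w = 6*w^2
(∇×B)₂ = ∂B₁/∂w − ∂B₃/∂u = 8*u*w - 10*v*w - 12*w^3 + 3*w^2
(∇×B)₃ = ∂B₂/∂u − ∂B₁/∂v = u^3 + 4*u + 5*w^2
∇×B = (6*w^2, 8*u*w - 10*v*w - 12*w^3 + 3*w^2, u^3 + 4*u + 5*w^2)
At (-1, -3, 3): (54, -231, 40).

(54, -231, 40)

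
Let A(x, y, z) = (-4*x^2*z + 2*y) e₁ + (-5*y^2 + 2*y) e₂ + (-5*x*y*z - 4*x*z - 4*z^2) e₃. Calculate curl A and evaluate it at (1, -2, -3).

(∇×A)₁ = ∂A₃/∂y − ∂A₂/∂z = -5*x*z
(∇×A)₂ = ∂A₁/∂z − ∂A₃/∂x = -4*x^2 + 5*y*z + 4*z
(∇×A)₃ = ∂A₂/∂x − ∂A₁/∂y = -2
∇×A = (-5*x*z, -4*x^2 + 5*y*z + 4*z, -2)
At (1, -2, -3): (15, 14, -2).

(15, 14, -2)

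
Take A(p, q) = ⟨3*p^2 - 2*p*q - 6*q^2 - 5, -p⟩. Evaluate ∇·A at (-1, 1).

-8

∂A₁/∂p = 6*p - 2*q
∂A₂/∂q = 0
∇·A = 6*p - 2*q
At (-1, 1): -8.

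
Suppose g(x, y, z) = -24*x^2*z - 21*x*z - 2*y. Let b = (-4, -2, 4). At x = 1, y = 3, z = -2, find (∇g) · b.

∂g/∂x = -48*x*z - 21*z
∂g/∂y = -2
∂g/∂z = -24*x^2 - 21*x
∇g at (1, 3, -2) = (138, -2, -45)
∇g · b = (138)(-4) + (-2)(-2) + (-45)(4) = -728

-728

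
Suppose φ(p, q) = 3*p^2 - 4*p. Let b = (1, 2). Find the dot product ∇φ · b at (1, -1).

∂φ/∂p = 6*p - 4
∂φ/∂q = 0
∇φ at (1, -1) = (2, 0)
∇φ · b = (2)(1) + (0)(2) = 2

2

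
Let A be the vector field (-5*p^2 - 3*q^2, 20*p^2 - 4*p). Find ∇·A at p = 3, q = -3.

-30

∂A₁/∂p = -10*p
∂A₂/∂q = 0
∇·A = -10*p
At (3, -3): -30.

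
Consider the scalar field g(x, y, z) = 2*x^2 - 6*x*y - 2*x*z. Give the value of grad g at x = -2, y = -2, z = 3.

∂g/∂x = 4*x - 6*y - 2*z
∂g/∂y = -6*x
∂g/∂z = -2*x
∇g = (4*x - 6*y - 2*z, -6*x, -2*x)
At (-2, -2, 3): (-2, 12, 4).

(-2, 12, 4)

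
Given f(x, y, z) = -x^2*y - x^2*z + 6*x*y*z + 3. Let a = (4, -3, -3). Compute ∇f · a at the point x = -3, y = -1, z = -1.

∂f/∂x = -2*x*y - 2*x*z + 6*y*z
∂f/∂y = -x^2 + 6*x*z
∂f/∂z = -x^2 + 6*x*y
∇f at (-3, -1, -1) = (-6, 9, 9)
∇f · a = (-6)(4) + (9)(-3) + (9)(-3) = -78

-78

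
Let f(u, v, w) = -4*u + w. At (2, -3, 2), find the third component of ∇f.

1

(∇f)_3 = ∂f/∂w = 1
At (2, -3, 2): 1.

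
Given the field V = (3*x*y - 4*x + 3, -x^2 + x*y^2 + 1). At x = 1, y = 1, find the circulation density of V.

-4

∂V₂/∂x = -2*x + y^2
∂V₁/∂y = 3*x
Scalar curl = -5*x + y^2
At (1, 1): -4.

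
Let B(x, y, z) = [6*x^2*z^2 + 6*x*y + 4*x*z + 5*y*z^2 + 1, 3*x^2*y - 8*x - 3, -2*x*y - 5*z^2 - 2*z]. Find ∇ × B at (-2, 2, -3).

(∇×B)₁ = ∂B₃/∂y − ∂B₂/∂z = -2*x
(∇×B)₂ = ∂B₁/∂z − ∂B₃/∂x = 12*x^2*z + 4*x + 10*y*z + 2*y
(∇×B)₃ = ∂B₂/∂x − ∂B₁/∂y = 6*x*y - 6*x - 5*z^2 - 8
∇×B = (-2*x, 12*x^2*z + 4*x + 10*y*z + 2*y, 6*x*y - 6*x - 5*z^2 - 8)
At (-2, 2, -3): (4, -208, -65).

(4, -208, -65)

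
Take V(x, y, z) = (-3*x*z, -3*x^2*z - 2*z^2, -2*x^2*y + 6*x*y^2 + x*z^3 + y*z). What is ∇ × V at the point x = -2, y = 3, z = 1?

(-63, -73, 12)

(∇×V)₁ = ∂V₃/∂y − ∂V₂/∂z = x^2 + 12*x*y + 5*z
(∇×V)₂ = ∂V₁/∂z − ∂V₃/∂x = 4*x*y - 3*x - 6*y^2 - z^3
(∇×V)₃ = ∂V₂/∂x − ∂V₁/∂y = -6*x*z
∇×V = (x^2 + 12*x*y + 5*z, 4*x*y - 3*x - 6*y^2 - z^3, -6*x*z)
At (-2, 3, 1): (-63, -73, 12).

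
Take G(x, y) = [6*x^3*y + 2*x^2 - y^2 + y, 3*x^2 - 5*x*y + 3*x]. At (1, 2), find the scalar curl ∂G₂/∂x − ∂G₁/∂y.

-4

∂G₂/∂x = 6*x - 5*y + 3
∂G₁/∂y = 6*x^3 - 2*y + 1
Scalar curl = -6*x^3 + 6*x - 3*y + 2
At (1, 2): -4.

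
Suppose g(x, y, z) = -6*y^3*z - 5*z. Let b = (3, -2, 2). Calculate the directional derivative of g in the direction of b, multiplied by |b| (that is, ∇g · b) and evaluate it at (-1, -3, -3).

-658

∂g/∂x = 0
∂g/∂y = -18*y^2*z
∂g/∂z = -6*y^3 - 5
∇g at (-1, -3, -3) = (0, 486, 157)
∇g · b = (0)(3) + (486)(-2) + (157)(2) = -658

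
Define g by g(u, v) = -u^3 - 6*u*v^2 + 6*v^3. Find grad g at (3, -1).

(-33, 54)

∂g/∂u = -3*u^2 - 6*v^2
∂g/∂v = -12*u*v + 18*v^2
∇g = (-3*u^2 - 6*v^2, -12*u*v + 18*v^2)
At (3, -1): (-33, 54).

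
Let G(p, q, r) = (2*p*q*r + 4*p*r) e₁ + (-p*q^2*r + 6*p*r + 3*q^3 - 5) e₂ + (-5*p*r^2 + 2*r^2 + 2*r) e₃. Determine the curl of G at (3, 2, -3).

(-6, 69, 12)

(∇×G)₁ = ∂G₃/∂q − ∂G₂/∂r = p*q^2 - 6*p
(∇×G)₂ = ∂G₁/∂r − ∂G₃/∂p = 2*p*q + 4*p + 5*r^2
(∇×G)₃ = ∂G₂/∂p − ∂G₁/∂q = -2*p*r - q^2*r + 6*r
∇×G = (p*q^2 - 6*p, 2*p*q + 4*p + 5*r^2, -2*p*r - q^2*r + 6*r)
At (3, 2, -3): (-6, 69, 12).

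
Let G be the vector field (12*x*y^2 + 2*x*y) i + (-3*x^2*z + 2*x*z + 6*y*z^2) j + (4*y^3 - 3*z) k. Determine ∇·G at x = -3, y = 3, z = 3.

165

∂G₁/∂x = 12*y^2 + 2*y
∂G₂/∂y = 6*z^2
∂G₃/∂z = -3
∇·G = 12*y^2 + 2*y + 6*z^2 - 3
At (-3, 3, 3): 165.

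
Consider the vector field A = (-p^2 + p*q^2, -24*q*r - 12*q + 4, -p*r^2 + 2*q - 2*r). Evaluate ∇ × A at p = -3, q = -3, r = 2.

(∇×A)₁ = ∂A₃/∂q − ∂A₂/∂r = 24*q + 2
(∇×A)₂ = ∂A₁/∂r − ∂A₃/∂p = r^2
(∇×A)₃ = ∂A₂/∂p − ∂A₁/∂q = -2*p*q
∇×A = (24*q + 2, r^2, -2*p*q)
At (-3, -3, 2): (-70, 4, -18).

(-70, 4, -18)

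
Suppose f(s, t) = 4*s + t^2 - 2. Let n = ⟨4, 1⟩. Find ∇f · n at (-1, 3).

∂f/∂s = 4
∂f/∂t = 2*t
∇f at (-1, 3) = (4, 6)
∇f · n = (4)(4) + (6)(1) = 22

22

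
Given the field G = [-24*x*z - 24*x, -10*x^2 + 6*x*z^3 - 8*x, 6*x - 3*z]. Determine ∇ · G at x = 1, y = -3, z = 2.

-75

∂G₁/∂x = -24*z - 24
∂G₂/∂y = 0
∂G₃/∂z = -3
∇·G = -24*z - 27
At (1, -3, 2): -75.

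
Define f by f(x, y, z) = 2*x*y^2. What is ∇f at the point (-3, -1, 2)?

∂f/∂x = 2*y^2
∂f/∂y = 4*x*y
∂f/∂z = 0
∇f = (2*y^2, 4*x*y, 0)
At (-3, -1, 2): (2, 12, 0).

(2, 12, 0)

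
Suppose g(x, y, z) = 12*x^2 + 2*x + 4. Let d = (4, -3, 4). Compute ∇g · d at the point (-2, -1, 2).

∂g/∂x = 24*x + 2
∂g/∂y = 0
∂g/∂z = 0
∇g at (-2, -1, 2) = (-46, 0, 0)
∇g · d = (-46)(4) + (0)(-3) + (0)(4) = -184

-184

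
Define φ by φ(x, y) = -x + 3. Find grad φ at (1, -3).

∂φ/∂x = -1
∂φ/∂y = 0
∇φ = (-1, 0)
At (1, -3): (-1, 0).

(-1, 0)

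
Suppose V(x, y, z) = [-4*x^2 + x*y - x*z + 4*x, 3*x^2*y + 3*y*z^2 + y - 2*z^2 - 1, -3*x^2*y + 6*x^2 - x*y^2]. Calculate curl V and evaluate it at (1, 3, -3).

(∇×V)₁ = ∂V₃/∂y − ∂V₂/∂z = -3*x^2 - 2*x*y - 6*y*z + 4*z
(∇×V)₂ = ∂V₁/∂z − ∂V₃/∂x = 6*x*y - 13*x + y^2
(∇×V)₃ = ∂V₂/∂x − ∂V₁/∂y = 6*x*y - x
∇×V = (-3*x^2 - 2*x*y - 6*y*z + 4*z, 6*x*y - 13*x + y^2, 6*x*y - x)
At (1, 3, -3): (33, 14, 17).

(33, 14, 17)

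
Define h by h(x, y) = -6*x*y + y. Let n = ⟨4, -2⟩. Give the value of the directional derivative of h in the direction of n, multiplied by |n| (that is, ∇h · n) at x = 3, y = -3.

106

∂h/∂x = -6*y
∂h/∂y = -6*x + 1
∇h at (3, -3) = (18, -17)
∇h · n = (18)(4) + (-17)(-2) = 106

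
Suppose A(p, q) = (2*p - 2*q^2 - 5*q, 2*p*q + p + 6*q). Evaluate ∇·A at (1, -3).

10

∂A₁/∂p = 2
∂A₂/∂q = 2*p + 6
∇·A = 2*p + 8
At (1, -3): 10.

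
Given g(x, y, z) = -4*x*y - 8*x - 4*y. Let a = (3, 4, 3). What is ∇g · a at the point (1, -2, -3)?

-32

∂g/∂x = -4*y - 8
∂g/∂y = -4*x - 4
∂g/∂z = 0
∇g at (1, -2, -3) = (0, -8, 0)
∇g · a = (0)(3) + (-8)(4) + (0)(3) = -32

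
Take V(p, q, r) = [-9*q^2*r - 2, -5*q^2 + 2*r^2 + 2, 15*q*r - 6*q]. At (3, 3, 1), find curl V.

(∇×V)₁ = ∂V₃/∂q − ∂V₂/∂r = 11*r - 6
(∇×V)₂ = ∂V₁/∂r − ∂V₃/∂p = -9*q^2
(∇×V)₃ = ∂V₂/∂p − ∂V₁/∂q = 18*q*r
∇×V = (11*r - 6, -9*q^2, 18*q*r)
At (3, 3, 1): (5, -81, 54).

(5, -81, 54)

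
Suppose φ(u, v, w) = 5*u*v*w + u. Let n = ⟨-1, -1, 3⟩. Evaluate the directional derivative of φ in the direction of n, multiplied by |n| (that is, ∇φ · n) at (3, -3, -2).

∂φ/∂u = 5*v*w + 1
∂φ/∂v = 5*u*w
∂φ/∂w = 5*u*v
∇φ at (3, -3, -2) = (31, -30, -45)
∇φ · n = (31)(-1) + (-30)(-1) + (-45)(3) = -136

-136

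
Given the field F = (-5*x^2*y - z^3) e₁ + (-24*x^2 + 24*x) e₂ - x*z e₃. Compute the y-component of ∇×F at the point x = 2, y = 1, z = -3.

(∇×F)_2 = ∂F₁/∂z − ∂F₃/∂x
= -3*z^2 − (-z)
= -3*z^2 + z
At (2, 1, -3): -30.

-30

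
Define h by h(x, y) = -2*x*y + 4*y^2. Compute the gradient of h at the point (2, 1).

(-2, 4)

∂h/∂x = -2*y
∂h/∂y = -2*x + 8*y
∇h = (-2*y, -2*x + 8*y)
At (2, 1): (-2, 4).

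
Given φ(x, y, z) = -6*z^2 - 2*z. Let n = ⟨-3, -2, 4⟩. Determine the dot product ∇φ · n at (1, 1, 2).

∂φ/∂x = 0
∂φ/∂y = 0
∂φ/∂z = -12*z - 2
∇φ at (1, 1, 2) = (0, 0, -26)
∇φ · n = (0)(-3) + (0)(-2) + (-26)(4) = -104

-104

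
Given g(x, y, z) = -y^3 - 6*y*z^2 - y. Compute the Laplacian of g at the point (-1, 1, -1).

∂²g/∂x² = 0
∂²g/∂y² = -6*y
∂²g/∂z² = -12*y
∇²g = -18*y
At (-1, 1, -1): -18.

-18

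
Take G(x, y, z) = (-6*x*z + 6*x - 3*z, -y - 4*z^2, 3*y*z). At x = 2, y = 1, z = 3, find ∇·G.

-10

∂G₁/∂x = -6*z + 6
∂G₂/∂y = -1
∂G₃/∂z = 3*y
∇·G = 3*y - 6*z + 5
At (2, 1, 3): -10.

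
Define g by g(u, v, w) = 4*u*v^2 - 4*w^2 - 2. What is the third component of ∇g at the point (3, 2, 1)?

(∇g)_3 = ∂g/∂w = -8*w
At (3, 2, 1): -8.

-8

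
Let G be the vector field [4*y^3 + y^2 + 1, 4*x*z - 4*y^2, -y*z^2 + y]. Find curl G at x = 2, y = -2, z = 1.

(-8, 0, -40)

(∇×G)₁ = ∂G₃/∂y − ∂G₂/∂z = -4*x - z^2 + 1
(∇×G)₂ = ∂G₁/∂z − ∂G₃/∂x = 0
(∇×G)₃ = ∂G₂/∂x − ∂G₁/∂y = -12*y^2 - 2*y + 4*z
∇×G = (-4*x - z^2 + 1, 0, -12*y^2 - 2*y + 4*z)
At (2, -2, 1): (-8, 0, -40).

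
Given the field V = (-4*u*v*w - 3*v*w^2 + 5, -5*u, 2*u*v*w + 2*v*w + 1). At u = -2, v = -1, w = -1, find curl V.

(2, -16, 6)

(∇×V)₁ = ∂V₃/∂v − ∂V₂/∂w = 2*u*w + 2*w
(∇×V)₂ = ∂V₁/∂w − ∂V₃/∂u = -4*u*v - 8*v*w
(∇×V)₃ = ∂V₂/∂u − ∂V₁/∂v = 4*u*w + 3*w^2 - 5
∇×V = (2*u*w + 2*w, -4*u*v - 8*v*w, 4*u*w + 3*w^2 - 5)
At (-2, -1, -1): (2, -16, 6).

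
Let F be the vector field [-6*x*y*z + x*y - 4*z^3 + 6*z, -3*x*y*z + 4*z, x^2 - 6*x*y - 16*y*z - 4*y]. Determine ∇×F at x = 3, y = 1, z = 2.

(-49, -60, 27)

(∇×F)₁ = ∂F₃/∂y − ∂F₂/∂z = 3*x*y - 6*x - 16*z - 8
(∇×F)₂ = ∂F₁/∂z − ∂F₃/∂x = -6*x*y - 2*x + 6*y - 12*z^2 + 6
(∇×F)₃ = ∂F₂/∂x − ∂F₁/∂y = 6*x*z - x - 3*y*z
∇×F = (3*x*y - 6*x - 16*z - 8, -6*x*y - 2*x + 6*y - 12*z^2 + 6, 6*x*z - x - 3*y*z)
At (3, 1, 2): (-49, -60, 27).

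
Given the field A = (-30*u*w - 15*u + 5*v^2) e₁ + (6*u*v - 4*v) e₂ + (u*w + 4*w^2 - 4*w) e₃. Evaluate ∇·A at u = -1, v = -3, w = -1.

-8

∂A₁/∂u = -30*w - 15
∂A₂/∂v = 6*u - 4
∂A₃/∂w = u + 8*w - 4
∇·A = 7*u - 22*w - 23
At (-1, -3, -1): -8.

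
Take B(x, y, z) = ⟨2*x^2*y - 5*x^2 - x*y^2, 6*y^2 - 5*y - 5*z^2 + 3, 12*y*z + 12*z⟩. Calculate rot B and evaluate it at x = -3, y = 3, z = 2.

(∇×B)₁ = ∂B₃/∂y − ∂B₂/∂z = 22*z
(∇×B)₂ = ∂B₁/∂z − ∂B₃/∂x = 0
(∇×B)₃ = ∂B₂/∂x − ∂B₁/∂y = -2*x^2 + 2*x*y
∇×B = (22*z, 0, -2*x^2 + 2*x*y)
At (-3, 3, 2): (44, 0, -36).

(44, 0, -36)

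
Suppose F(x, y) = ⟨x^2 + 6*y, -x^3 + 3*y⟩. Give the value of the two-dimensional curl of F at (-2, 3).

∂F₂/∂x = -3*x^2
∂F₁/∂y = 6
Scalar curl = -3*x^2 - 6
At (-2, 3): -18.

-18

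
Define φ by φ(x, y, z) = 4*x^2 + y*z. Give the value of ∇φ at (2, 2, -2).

∂φ/∂x = 8*x
∂φ/∂y = z
∂φ/∂z = y
∇φ = (8*x, z, y)
At (2, 2, -2): (16, -2, 2).

(16, -2, 2)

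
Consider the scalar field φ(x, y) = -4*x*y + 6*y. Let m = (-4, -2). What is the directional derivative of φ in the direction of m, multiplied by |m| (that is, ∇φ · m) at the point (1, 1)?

12

∂φ/∂x = -4*y
∂φ/∂y = -4*x + 6
∇φ at (1, 1) = (-4, 2)
∇φ · m = (-4)(-4) + (2)(-2) = 12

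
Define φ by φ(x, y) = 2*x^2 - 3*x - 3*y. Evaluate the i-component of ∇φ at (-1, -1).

(∇φ)_1 = ∂φ/∂x = 4*x - 3
At (-1, -1): -7.

-7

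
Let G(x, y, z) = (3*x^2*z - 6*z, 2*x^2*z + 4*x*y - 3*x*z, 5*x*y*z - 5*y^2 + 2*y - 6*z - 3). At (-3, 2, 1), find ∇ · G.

-66

∂G₁/∂x = 6*x*z
∂G₂/∂y = 4*x
∂G₃/∂z = 5*x*y - 6
∇·G = 5*x*y + 6*x*z + 4*x - 6
At (-3, 2, 1): -66.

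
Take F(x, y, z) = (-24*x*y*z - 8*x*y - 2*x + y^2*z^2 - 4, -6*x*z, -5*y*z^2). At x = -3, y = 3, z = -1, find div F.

∂F₁/∂x = -24*y*z - 8*y - 2
∂F₂/∂y = 0
∂F₃/∂z = -10*y*z
∇·F = -34*y*z - 8*y - 2
At (-3, 3, -1): 76.

76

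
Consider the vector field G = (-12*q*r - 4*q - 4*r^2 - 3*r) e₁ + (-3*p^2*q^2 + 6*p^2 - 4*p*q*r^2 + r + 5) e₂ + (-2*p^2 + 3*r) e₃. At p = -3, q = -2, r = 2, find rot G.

(∇×G)₁ = ∂G₃/∂q − ∂G₂/∂r = 8*p*q*r - 1
(∇×G)₂ = ∂G₁/∂r − ∂G₃/∂p = 4*p - 12*q - 8*r - 3
(∇×G)₃ = ∂G₂/∂p − ∂G₁/∂q = -6*p*q^2 + 12*p - 4*q*r^2 + 12*r + 4
∇×G = (8*p*q*r - 1, 4*p - 12*q - 8*r - 3, -6*p*q^2 + 12*p - 4*q*r^2 + 12*r + 4)
At (-3, -2, 2): (95, -7, 96).

(95, -7, 96)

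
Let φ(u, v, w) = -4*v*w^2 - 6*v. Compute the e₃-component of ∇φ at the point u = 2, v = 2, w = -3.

48

(∇φ)_3 = ∂φ/∂w = -8*v*w
At (2, 2, -3): 48.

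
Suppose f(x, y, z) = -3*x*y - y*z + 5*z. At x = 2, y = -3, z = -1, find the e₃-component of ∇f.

8

(∇f)_3 = ∂f/∂z = -y + 5
At (2, -3, -1): 8.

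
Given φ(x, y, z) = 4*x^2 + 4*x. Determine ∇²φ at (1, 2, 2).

∂²φ/∂x² = 8
∂²φ/∂y² = 0
∂²φ/∂z² = 0
∇²φ = 8
At (1, 2, 2): 8.

8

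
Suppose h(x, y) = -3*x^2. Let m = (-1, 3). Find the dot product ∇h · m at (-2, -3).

∂h/∂x = -6*x
∂h/∂y = 0
∇h at (-2, -3) = (12, 0)
∇h · m = (12)(-1) + (0)(3) = -12

-12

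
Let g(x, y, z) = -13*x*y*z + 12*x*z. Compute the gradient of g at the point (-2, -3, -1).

(-51, -26, -102)

∂g/∂x = -13*y*z + 12*z
∂g/∂y = -13*x*z
∂g/∂z = -13*x*y + 12*x
∇g = (-13*y*z + 12*z, -13*x*z, -13*x*y + 12*x)
At (-2, -3, -1): (-51, -26, -102).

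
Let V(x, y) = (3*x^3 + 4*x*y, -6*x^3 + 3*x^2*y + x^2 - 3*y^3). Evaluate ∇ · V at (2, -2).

∂V₁/∂x = 9*x^2 + 4*y
∂V₂/∂y = 3*x^2 - 9*y^2
∇·V = 12*x^2 - 9*y^2 + 4*y
At (2, -2): 4.

4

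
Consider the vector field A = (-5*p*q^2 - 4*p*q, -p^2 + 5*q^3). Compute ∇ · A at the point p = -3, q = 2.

∂A₁/∂p = -5*q^2 - 4*q
∂A₂/∂q = 15*q^2
∇·A = 10*q^2 - 4*q
At (-3, 2): 32.

32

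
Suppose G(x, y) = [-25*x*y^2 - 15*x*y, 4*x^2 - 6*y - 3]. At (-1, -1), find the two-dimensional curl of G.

∂G₂/∂x = 8*x
∂G₁/∂y = -50*x*y - 15*x
Scalar curl = 50*x*y + 23*x
At (-1, -1): 27.

27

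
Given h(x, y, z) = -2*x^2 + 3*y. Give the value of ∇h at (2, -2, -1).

(-8, 3, 0)

∂h/∂x = -4*x
∂h/∂y = 3
∂h/∂z = 0
∇h = (-4*x, 3, 0)
At (2, -2, -1): (-8, 3, 0).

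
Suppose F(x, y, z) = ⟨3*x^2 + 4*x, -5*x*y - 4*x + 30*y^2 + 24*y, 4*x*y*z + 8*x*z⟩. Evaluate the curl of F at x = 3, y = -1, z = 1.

(12, -4, 1)

(∇×F)₁ = ∂F₃/∂y − ∂F₂/∂z = 4*x*z
(∇×F)₂ = ∂F₁/∂z − ∂F₃/∂x = -4*y*z - 8*z
(∇×F)₃ = ∂F₂/∂x − ∂F₁/∂y = -5*y - 4
∇×F = (4*x*z, -4*y*z - 8*z, -5*y - 4)
At (3, -1, 1): (12, -4, 1).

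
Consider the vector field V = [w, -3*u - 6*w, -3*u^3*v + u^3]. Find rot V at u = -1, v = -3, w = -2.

(∇×V)₁ = ∂V₃/∂v − ∂V₂/∂w = -3*u^3 + 6
(∇×V)₂ = ∂V₁/∂w − ∂V₃/∂u = 9*u^2*v - 3*u^2 + 1
(∇×V)₃ = ∂V₂/∂u − ∂V₁/∂v = -3
∇×V = (-3*u^3 + 6, 9*u^2*v - 3*u^2 + 1, -3)
At (-1, -3, -2): (9, -29, -3).

(9, -29, -3)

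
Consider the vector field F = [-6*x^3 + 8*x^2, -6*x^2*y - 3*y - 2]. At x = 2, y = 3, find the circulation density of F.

-72

∂F₂/∂x = -12*x*y
∂F₁/∂y = 0
Scalar curl = -12*x*y
At (2, 3): -72.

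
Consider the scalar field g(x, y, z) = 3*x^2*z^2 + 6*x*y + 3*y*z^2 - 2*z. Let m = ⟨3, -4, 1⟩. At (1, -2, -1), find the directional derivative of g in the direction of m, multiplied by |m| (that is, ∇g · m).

∂g/∂x = 6*x*z^2 + 6*y
∂g/∂y = 6*x + 3*z^2
∂g/∂z = 6*x^2*z + 6*y*z - 2
∇g at (1, -2, -1) = (-6, 9, 4)
∇g · m = (-6)(3) + (9)(-4) + (4)(1) = -50

-50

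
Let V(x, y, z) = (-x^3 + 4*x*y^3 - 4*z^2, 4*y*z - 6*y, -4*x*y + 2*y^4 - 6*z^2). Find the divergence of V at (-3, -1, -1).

-29

∂V₁/∂x = -3*x^2 + 4*y^3
∂V₂/∂y = 4*z - 6
∂V₃/∂z = -12*z
∇·V = -3*x^2 + 4*y^3 - 8*z - 6
At (-3, -1, -1): -29.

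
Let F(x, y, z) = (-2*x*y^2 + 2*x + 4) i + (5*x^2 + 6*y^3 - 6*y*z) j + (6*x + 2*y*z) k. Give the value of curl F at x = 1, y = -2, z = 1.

(-10, -6, 2)

(∇×F)₁ = ∂F₃/∂y − ∂F₂/∂z = 6*y + 2*z
(∇×F)₂ = ∂F₁/∂z − ∂F₃/∂x = -6
(∇×F)₃ = ∂F₂/∂x − ∂F₁/∂y = 4*x*y + 10*x
∇×F = (6*y + 2*z, -6, 4*x*y + 10*x)
At (1, -2, 1): (-10, -6, 2).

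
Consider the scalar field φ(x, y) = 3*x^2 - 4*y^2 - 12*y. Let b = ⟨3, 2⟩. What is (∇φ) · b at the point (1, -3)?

∂φ/∂x = 6*x
∂φ/∂y = -8*y - 12
∇φ at (1, -3) = (6, 12)
∇φ · b = (6)(3) + (12)(2) = 42

42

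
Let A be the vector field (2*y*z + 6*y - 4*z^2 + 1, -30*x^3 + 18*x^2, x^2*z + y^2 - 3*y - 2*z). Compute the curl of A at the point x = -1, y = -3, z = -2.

(-9, 6, -128)

(∇×A)₁ = ∂A₃/∂y − ∂A₂/∂z = 2*y - 3
(∇×A)₂ = ∂A₁/∂z − ∂A₃/∂x = -2*x*z + 2*y - 8*z
(∇×A)₃ = ∂A₂/∂x − ∂A₁/∂y = -90*x^2 + 36*x - 2*z - 6
∇×A = (2*y - 3, -2*x*z + 2*y - 8*z, -90*x^2 + 36*x - 2*z - 6)
At (-1, -3, -2): (-9, 6, -128).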